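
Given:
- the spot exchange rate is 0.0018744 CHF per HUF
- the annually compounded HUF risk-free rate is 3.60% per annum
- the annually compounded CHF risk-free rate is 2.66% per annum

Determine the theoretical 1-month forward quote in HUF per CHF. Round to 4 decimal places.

T = 1/12 years.
CHF growth factor: (1 + 0.0266)^(1/12) = 1.002190092.
HUF growth factor: (1 + 0.0360)^(1/12) = 1.002951609.
Forward (CHF per HUF) = 0.0018744 × 1.002190092 / 1.002951609 = 0.00187297681.
Quoted the other way: 1/0.00187297681 = 533.9094 HUF per CHF.

533.9094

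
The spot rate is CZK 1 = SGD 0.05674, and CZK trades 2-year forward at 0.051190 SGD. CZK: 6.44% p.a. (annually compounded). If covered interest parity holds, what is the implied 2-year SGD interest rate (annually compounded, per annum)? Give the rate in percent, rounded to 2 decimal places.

1.10%

T = 2 years.
F/S = 0.05119/0.05674 = 0.9021854 = (growth of SGD) / (growth of CZK).
The CZK side grows by (1 + 0.0644)^2 = 1.1329474.
Hence g_SGD = 1.0221286.
Annualise: 1.0221286^(1/2) − 1 = 0.011004 = 1.10%.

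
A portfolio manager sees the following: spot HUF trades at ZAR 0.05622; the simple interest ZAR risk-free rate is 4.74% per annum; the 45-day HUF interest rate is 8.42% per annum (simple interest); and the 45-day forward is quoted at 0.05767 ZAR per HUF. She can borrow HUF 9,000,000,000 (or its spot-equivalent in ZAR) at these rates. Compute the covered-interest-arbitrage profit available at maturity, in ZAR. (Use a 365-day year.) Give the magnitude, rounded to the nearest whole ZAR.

T = 45/365 years.
Keep in HUF, deliver into the forward: 9,000,000,000·1.01038082192·0.05767 = ZAR 524,417,958.00.
Swap to ZAR now, deposit: 9,000,000,000·0.05622·1.00584383562 = ZAR 508,936,863.95.
The quoted forward overvalues HUF, so borrow ZAR, buy HUF at spot, deposit the HUF at 8.42%, and sell the proceeds forward at 0.05767.
Arbitrage profit = |524,417,958.00 − 508,936,863.95| = ZAR 15,481,094.

ZAR 15,481,094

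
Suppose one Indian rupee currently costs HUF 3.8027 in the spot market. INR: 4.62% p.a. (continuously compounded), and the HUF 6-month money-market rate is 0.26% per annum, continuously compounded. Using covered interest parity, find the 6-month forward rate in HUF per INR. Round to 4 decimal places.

T = 6/12 years.
HUF growth factor: e^(0.0026×6/12) = 1.0013008.
Growth of 1 INR over T: e^(0.0462×6/12) = 1.0233689.
CIP: F = S · (grow HUF)/(grow INR) = 3.8027 × 1.0013008/1.0233689 = 3.720698 HUF per INR.

3.7207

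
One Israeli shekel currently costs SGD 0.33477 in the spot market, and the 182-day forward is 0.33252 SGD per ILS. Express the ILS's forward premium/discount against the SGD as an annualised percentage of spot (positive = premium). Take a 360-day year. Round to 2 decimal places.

T = 182/360 years.
(F − S)/S = (0.33252 − 0.33477)/0.33477 = -0.0067210.
Annualise by dividing by T: -0.0067210 / (182/360) = -0.013294 → -1.33%.

-1.33%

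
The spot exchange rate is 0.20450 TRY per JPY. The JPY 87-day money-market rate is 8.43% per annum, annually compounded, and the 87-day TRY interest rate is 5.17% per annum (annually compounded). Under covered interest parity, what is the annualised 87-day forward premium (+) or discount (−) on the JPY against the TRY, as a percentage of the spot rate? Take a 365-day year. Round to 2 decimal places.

-3.04%

T = 87/365 years.
No-arbitrage forward: 0.2045 × 1.0120875 / 1.0194785 = 0.20301742 TRY/JPY.
(F − S)/S ÷ T = (0.20301742 − 0.2045)/0.2045/(87/365) = -0.030416 → -3.04%.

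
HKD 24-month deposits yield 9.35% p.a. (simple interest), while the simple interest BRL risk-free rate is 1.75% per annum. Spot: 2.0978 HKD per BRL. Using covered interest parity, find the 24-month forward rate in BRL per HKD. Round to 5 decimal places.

0.41565

T = 2 years.
HKD growth factor: 1 + 0.0935×2 = 1.187000.
BRL accumulates by 1 + 0.0175×2 = 1.035000.
CIP: F = S · (grow HKD)/(grow BRL) = 2.0978 × 1.187000/1.035000 = 2.405883 HKD per BRL.
Invert for BRL per HKD: 1 / 2.405883 = 0.41565.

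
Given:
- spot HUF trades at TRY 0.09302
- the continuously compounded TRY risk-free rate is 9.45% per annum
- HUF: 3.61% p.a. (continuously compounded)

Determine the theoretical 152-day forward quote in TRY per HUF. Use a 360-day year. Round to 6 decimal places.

0.095342

T = 152/360 years.
TRY accumulates by e^(0.0945×152/360) = 1.0407067.
Growth of 1 HUF over T: e^(0.0361×152/360) = 1.015359.
Forward (TRY per HUF) = 0.09302 × 1.0407067 / 1.015359 = 0.09534218.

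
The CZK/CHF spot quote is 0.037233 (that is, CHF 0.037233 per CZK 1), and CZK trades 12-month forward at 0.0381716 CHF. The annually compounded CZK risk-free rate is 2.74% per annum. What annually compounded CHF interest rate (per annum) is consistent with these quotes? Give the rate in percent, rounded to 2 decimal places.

T = 1 year.
By CIP, F/S equals the CHF-to-CZK growth ratio: 0.0381716/0.037233 = 1.0252088.
CZK growth factor: (1 + 0.0274)^1 = 1.027400.
Hence g_CHF = 1.0532995.
Annualise: 1.0532995^(1/1) − 1 = 0.053300 = 5.33%.

5.33%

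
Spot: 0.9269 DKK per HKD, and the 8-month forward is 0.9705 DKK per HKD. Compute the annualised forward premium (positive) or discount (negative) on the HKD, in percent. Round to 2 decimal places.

+7.06%

T = 8/12 years.
HKD trades forward at +4.70385% vs spot over the period.
×(1/T) gives 7.06% p.a.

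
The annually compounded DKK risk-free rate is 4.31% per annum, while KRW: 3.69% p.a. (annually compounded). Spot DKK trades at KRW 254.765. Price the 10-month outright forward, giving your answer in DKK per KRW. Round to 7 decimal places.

0.0039447

T = 10/12 years.
KRW accumulates by (1 + 0.0369)^(10/12) = 1.0306568.
DKK accumulates by (1 + 0.0431)^(10/12) = 1.0357898.
So F = 254.765 × 1.0306568 / 1.0357898 = 253.5025 (KRW/DKK).
Quoted the other way: 1/253.5025 = 0.0039447 DKK per KRW.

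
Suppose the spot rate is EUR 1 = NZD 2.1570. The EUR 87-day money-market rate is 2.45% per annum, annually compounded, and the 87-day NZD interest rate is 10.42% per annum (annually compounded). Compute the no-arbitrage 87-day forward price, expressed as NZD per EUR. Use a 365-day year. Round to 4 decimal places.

T = 87/365 years.
Growth of 1 NZD over T: (1 + 0.1042)^(87/365) = 1.0239074.
EUR accumulates by (1 + 0.0245)^(87/365) = 1.005786.
So F = 2.157 × 1.0239074 / 1.005786 = 2.195863 (NZD/EUR).

2.1959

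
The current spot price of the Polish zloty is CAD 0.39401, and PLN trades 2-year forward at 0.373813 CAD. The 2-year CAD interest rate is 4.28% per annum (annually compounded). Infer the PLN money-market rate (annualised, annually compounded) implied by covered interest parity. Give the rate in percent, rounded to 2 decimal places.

T = 2 years.
F/S = 0.373813/0.39401 = 0.9487399 = (growth of CAD) / (growth of PLN).
CAD growth factor: (1 + 0.0428)^2 = 1.0874318.
That pins the PLN growth at 1.1461854.
r = 1.1461854^(1/2) − 1 = 0.070600 → 7.06%.

7.06%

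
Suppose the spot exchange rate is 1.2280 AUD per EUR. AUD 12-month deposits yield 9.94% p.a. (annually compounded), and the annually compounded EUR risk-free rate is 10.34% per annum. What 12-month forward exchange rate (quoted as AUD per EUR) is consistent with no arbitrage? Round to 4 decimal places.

1.2235

T = 1 year.
AUD growth factor: (1 + 0.0994)^1 = 1.099400.
Growth of 1 EUR over T: (1 + 0.1034)^1 = 1.103400.
CIP: F = S · (grow AUD)/(grow EUR) = 1.228 × 1.099400/1.103400 = 1.223548 AUD per EUR.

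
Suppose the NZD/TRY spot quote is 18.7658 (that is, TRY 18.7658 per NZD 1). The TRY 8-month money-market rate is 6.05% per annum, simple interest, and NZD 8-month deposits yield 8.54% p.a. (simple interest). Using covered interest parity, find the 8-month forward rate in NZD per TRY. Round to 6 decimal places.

T = 8/12 years.
Growth of 1 TRY over T: 1 + 0.0605×8/12 = 1.0403333.
Growth of 1 NZD over T: 1 + 0.0854×8/12 = 1.0569333.
CIP: F = S · (grow TRY)/(grow NZD) = 18.7658 × 1.0403333/1.0569333 = 18.47107 TRY per NZD.
Quoted the other way: 1/18.47107 = 0.054139 NZD per TRY.

0.054139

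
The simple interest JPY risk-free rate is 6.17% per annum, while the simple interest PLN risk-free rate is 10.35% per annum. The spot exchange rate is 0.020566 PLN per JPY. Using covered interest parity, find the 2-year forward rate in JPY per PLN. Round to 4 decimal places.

T = 2 years.
PLN growth factor: 1 + 0.1035×2 = 1.207000.
Growth of 1 JPY over T: 1 + 0.0617×2 = 1.123400.
So F = 0.020566 × 1.207000 / 1.123400 = 0.022096459 (PLN/JPY).
Invert for JPY per PLN: 1 / 0.022096459 = 45.2561.

45.2561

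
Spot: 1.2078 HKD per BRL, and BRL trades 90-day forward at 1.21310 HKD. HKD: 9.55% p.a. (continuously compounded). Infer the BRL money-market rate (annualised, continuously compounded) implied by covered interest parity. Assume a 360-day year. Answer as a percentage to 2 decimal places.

7.80%

T = 90/360 years.
CIP gives F = S · g_HKD/g_BRL, so g_HKD/g_BRL = 1.2131/1.2078 = 1.0043881.
HKD growth factor: e^(0.0955×90/360) = 1.0241623.
That pins the BRL growth at 1.0196878.
Take logs: ln 1.0196878 / (90/360) = 0.077986, so 7.80%.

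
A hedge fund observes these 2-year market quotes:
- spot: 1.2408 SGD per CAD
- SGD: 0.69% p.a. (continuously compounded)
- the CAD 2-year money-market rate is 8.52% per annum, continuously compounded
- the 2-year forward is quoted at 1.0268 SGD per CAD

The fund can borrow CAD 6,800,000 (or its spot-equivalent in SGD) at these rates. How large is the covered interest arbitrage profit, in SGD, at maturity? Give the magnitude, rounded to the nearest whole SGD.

SGD 275,290

T = 2 years.
Route A — deposit CAD, sell forward: 6,800,000 × 1.185779068 × 1.0268 = SGD 8,279,394.04.
Route B — convert at spot, deposit SGD: 6,800,000 × 1.2408 × 1.01389566 = SGD 8,554,683.80.
The quoted forward undervalues CAD, so borrow CAD, convert to SGD at spot, deposit the SGD at 0.69%, and buy CAD forward at 1.0268 to cover the loan.
Profit = 8,554,683.80 − 8,279,394.04 = SGD 275,290.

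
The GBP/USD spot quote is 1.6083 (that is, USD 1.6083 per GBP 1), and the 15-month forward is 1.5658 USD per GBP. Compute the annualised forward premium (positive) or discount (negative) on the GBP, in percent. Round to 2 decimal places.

T = 15/12 years.
GBP trades forward at -2.64254% vs spot over the period.
Annualise by dividing by T: -0.0264254 / (15/12) = -0.021140 → -2.11%.

-2.11%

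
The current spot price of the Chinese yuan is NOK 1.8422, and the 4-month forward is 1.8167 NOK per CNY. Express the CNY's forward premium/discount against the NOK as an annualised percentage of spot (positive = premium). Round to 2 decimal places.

T = 4/12 years.
(F − S)/S = (1.8167 − 1.8422)/1.8422 = -0.0138421.
Per annum: -0.0138421 / (4/12) = -0.041526 = -4.15%.

-4.15%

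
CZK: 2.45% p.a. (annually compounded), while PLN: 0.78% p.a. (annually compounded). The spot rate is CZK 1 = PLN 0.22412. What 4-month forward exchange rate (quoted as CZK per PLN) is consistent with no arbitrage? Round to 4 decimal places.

T = 4/12 years.
Growth of 1 PLN over T: (1 + 0.0078)^(4/12) = 1.0025933.
CZK accumulates by (1 + 0.0245)^(4/12) = 1.0081009.
So F = 0.22412 × 1.0025933 / 1.0081009 = 0.2228956 (PLN/CZK).
Invert for CZK per PLN: 1 / 0.2228956 = 4.4864.

4.4864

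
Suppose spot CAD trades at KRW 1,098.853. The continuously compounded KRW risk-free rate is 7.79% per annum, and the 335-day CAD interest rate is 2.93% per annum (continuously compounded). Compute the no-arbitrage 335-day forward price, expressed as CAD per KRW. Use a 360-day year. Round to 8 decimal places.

T = 335/360 years.
KRW accumulates by e^(0.0779×335/360) = 1.0751824.
CAD accumulates by e^(0.0293×335/360) = 1.0276404.
So F = 1098.853 × 1.0751824 / 1.0276404 = 1149.690 (KRW/CAD).
Invert for CAD per KRW: 1 / 1149.690 = 0.00086980.

0.00086980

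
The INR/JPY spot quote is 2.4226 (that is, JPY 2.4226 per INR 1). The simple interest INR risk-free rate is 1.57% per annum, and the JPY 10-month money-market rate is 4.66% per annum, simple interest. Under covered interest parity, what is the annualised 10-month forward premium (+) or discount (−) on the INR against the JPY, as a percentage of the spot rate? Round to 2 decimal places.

T = 10/12 years.
No-arbitrage forward: 2.4226 × 1.0388333 / 1.0130833 = 2.4841763 JPY/INR.
Annualised premium = (F − S)/S × (1/T) = (2.4841763 − 2.4226)/2.4226 ÷ (10/12) = 3.05%.

+3.05%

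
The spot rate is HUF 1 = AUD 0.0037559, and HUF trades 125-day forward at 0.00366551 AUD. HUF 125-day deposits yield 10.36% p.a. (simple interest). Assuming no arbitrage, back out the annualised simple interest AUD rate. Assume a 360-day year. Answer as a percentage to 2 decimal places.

3.18%

T = 125/360 years.
F/S = 0.00366551/0.0037559 = 0.9759339 = (growth of AUD) / (growth of HUF).
The HUF side grows by 1 + 0.1036×125/360 = 1.0359722.
Hence g_AUD = 1.0110404.
(1.0110404 − 1)/T = 0.031796, i.e. 3.18%.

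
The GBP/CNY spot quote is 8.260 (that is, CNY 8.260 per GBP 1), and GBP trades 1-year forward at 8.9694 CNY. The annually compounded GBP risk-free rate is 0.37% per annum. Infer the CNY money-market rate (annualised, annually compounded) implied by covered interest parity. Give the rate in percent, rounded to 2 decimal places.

8.99%

T = 1 year.
By CIP, F/S equals the CNY-to-GBP growth ratio: 8.9694/8.26 = 1.0858838.
The GBP side grows by (1 + 0.0037)^1 = 1.003700.
Hence g_CNY = 1.0899016.
r = 1.0899016^(1/1) − 1 = 0.089902 → 8.99%.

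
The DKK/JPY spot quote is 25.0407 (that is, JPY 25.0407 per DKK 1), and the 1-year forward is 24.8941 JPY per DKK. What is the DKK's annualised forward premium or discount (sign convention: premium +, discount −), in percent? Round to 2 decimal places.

T = 1 year.
(F − S)/S = (24.8941 − 25.0407)/25.0407 = -0.0058545.
Per annum: -0.0058545 / 1 = -0.005855 = -0.59%.

-0.59%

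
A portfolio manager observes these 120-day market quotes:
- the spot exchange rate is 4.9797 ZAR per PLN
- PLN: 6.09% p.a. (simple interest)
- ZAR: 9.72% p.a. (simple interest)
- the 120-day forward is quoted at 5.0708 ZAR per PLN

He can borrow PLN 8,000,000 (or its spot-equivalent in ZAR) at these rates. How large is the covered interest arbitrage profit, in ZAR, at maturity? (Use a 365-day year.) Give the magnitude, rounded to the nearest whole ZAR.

T = 120/365 years.
Route A — deposit PLN, sell forward: 8,000,000 × 1.0200219178 × 5.0708 = ZAR 41,378,617.13.
Route B — convert at spot, deposit ZAR: 8,000,000 × 4.9797 × 1.0319561644 = ZAR 41,110,656.89.
The quoted forward overvalues PLN, so borrow ZAR, buy PLN at spot, deposit the PLN at 6.09%, and sell the proceeds forward at 5.0708.
Profit = 41,378,617.13 − 41,110,656.89 = ZAR 267,960.

ZAR 267,960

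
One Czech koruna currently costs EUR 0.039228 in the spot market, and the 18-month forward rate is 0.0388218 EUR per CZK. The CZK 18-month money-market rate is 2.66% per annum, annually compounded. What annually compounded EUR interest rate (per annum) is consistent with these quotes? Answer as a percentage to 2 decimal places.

1.95%

T = 18/12 years.
By CIP, F/S equals the EUR-to-CZK growth ratio: 0.0388218/0.039228 = 0.9896452.
CZK growth factor: (1 + 0.0266)^(18/12) = 1.0401642.
So the EUR growth factor = 1.0293935.
Annualise: 1.0293935^(12/18) − 1 = 0.019501 = 1.95%.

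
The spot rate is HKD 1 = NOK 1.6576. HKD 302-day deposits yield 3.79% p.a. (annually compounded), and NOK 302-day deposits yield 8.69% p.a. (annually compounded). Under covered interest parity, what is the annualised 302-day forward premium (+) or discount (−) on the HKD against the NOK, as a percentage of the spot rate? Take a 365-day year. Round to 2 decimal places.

T = 302/365 years.
F = S · g_NOK/g_HKD = 1.6576 × 1.0713791/1.0312573 = 1.7220901.
Annualised premium = (F − S)/S × (1/T) = (1.7220901 − 1.6576)/1.6576 ÷ (302/365) = 4.70%.

+4.70%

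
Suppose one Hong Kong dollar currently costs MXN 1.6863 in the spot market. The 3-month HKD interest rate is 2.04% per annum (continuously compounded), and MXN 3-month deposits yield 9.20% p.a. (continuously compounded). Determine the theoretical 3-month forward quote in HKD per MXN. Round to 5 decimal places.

0.58249

T = 3/12 years.
MXN growth factor: e^(0.0920×3/12) = 1.0232665.
HKD growth factor: e^(0.0204×3/12) = 1.005113.
So F = 1.6863 × 1.0232665 / 1.005113 = 1.716757 (MXN/HKD).
Invert for HKD per MXN: 1 / 1.716757 = 0.58249.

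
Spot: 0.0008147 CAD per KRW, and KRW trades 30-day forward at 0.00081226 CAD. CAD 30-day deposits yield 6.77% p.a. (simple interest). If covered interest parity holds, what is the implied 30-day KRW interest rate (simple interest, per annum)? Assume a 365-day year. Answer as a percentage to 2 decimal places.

10.45%

T = 30/365 years.
F/S = 0.00081226/0.0008147 = 0.9970050 = (growth of CAD) / (growth of KRW).
CAD growth factor: 1 + 0.0677×30/365 = 1.0055644.
Hence g_KRW = 1.0085851.
r = (1.0085851 − 1)/(30/365) = 0.104452 → 10.45%.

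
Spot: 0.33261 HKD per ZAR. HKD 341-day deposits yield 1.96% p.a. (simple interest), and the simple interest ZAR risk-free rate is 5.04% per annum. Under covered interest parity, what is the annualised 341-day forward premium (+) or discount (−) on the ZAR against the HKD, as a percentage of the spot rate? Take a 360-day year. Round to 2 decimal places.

T = 341/360 years.
CIP forward (HKD per ZAR) = 0.33261 × 1.0185656/1.047740 = 0.32334845.
Annualised premium = (F − S)/S × (1/T) = (0.32334845 − 0.33261)/0.33261 ÷ (341/360) = -2.94%.

-2.94%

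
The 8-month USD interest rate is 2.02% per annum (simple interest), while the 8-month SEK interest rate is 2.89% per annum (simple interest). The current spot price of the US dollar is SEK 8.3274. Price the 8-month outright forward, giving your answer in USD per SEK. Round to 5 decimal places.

0.11940

T = 8/12 years.
Growth of 1 SEK over T: 1 + 0.0289×8/12 = 1.0192667.
USD accumulates by 1 + 0.0202×8/12 = 1.0134667.
CIP: F = S · (grow SEK)/(grow USD) = 8.3274 × 1.0192667/1.0134667 = 8.375057 SEK per USD.
Invert for USD per SEK: 1 / 8.375057 = 0.11940.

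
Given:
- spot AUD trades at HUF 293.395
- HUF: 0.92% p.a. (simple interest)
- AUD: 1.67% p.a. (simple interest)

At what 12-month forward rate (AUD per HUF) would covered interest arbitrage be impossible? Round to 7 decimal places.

T = 1 year.
HUF growth factor: 1 + 0.0092×1 = 1.009200.
Growth of 1 AUD over T: 1 + 0.0167×1 = 1.016700.
So F = 293.395 × 1.009200 / 1.016700 = 291.2307 (HUF/AUD).
Quoted the other way: 1/291.2307 = 0.0034337 AUD per HUF.

0.0034337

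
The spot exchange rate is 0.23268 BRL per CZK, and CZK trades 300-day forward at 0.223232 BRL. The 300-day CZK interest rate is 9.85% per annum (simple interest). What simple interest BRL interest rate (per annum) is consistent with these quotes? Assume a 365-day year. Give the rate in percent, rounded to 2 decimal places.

4.51%

T = 300/365 years.
F/S = 0.223232/0.23268 = 0.9593949 = (growth of BRL) / (growth of CZK).
CZK growth factor: 1 + 0.0985×300/365 = 1.0809589.
So the BRL growth factor = 1.0370665.
(1.0370665 − 1)/T = 0.045098, i.e. 4.51%.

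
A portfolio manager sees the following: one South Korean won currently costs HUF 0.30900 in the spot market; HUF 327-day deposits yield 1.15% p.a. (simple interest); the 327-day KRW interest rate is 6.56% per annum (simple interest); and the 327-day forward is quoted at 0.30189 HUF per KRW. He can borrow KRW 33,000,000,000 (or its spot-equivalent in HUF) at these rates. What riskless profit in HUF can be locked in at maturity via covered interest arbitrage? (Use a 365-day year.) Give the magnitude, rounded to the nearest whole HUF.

HUF 245,805,542

T = 327/365 years.
Keep in KRW, deliver into the forward: 33,000,000,000·1.058770410959·0.30189 = HUF 10,547,862,579.03.
Swap to HUF now, deposit: 33,000,000,000·0.30900·1.010302739726 = HUF 10,302,057,036.99.
The quoted forward overvalues KRW, so borrow HUF, buy KRW at spot, deposit the KRW at 6.56%, and sell the proceeds forward at 0.30189.
Arbitrage profit = |10,547,862,579.03 − 10,302,057,036.99| = HUF 245,805,542.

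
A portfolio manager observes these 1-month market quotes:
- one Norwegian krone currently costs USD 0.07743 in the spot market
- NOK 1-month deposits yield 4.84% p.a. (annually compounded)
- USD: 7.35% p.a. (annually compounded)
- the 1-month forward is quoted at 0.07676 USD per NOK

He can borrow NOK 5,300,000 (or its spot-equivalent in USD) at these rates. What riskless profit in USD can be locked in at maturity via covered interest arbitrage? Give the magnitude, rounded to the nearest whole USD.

USD 4,378

T = 1/12 years.
Invest the NOK and cover forward: 5,300,000 × 1.00394653 × 0.07676 = USD 408,433.56.
Convert at spot and invest in USD: 5,300,000 × 0.07743 × 1.00592786 = USD 412,811.67.
The quoted forward undervalues NOK, so borrow NOK, convert to USD at spot, deposit the USD at 7.35%, and buy NOK forward at 0.07676 to cover the loan.
Arbitrage profit = |408,433.56 − 412,811.67| = USD 4,378.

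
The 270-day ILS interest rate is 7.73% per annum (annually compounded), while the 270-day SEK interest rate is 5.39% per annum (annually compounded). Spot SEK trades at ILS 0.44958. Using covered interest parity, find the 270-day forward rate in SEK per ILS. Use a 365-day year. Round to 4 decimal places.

2.1885

T = 270/365 years.
Growth of 1 ILS over T: (1 + 0.0773)^(270/365) = 1.0566235.
SEK accumulates by (1 + 0.0539)^(270/365) = 1.0395977.
CIP: F = S · (grow ILS)/(grow SEK) = 0.44958 × 1.0566235/1.0395977 = 0.4569429 ILS per SEK.
Quoted the other way: 1/0.4569429 = 2.1885 SEK per ILS.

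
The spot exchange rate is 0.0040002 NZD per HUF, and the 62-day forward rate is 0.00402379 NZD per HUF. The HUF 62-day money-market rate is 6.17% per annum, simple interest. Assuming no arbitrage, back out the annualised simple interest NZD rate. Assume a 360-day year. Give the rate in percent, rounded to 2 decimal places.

9.63%

T = 62/360 years.
F/S = 0.00402379/0.0040002 = 1.0058972 = (growth of NZD) / (growth of HUF).
The HUF side grows by 1 + 0.0617×62/360 = 1.0106261.
That pins the NZD growth at 1.016586.
r = (1.016586 − 1)/(62/360) = 0.096306 → 9.63%.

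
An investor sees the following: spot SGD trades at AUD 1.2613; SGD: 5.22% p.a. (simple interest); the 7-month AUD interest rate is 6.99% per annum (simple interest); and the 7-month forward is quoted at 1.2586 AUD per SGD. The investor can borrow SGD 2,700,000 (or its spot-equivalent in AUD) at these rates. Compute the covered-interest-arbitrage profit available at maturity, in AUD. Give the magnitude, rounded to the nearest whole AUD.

AUD 42,674

T = 7/12 years.
Keep in SGD, deliver into the forward: 2,700,000·1.030450·1.2586 = AUD 3,501,695.80.
Swap to AUD now, deposit: 2,700,000·1.2613·1.040775 = AUD 3,544,369.67.
The quoted forward undervalues SGD, so borrow SGD, convert to AUD at spot, deposit the AUD at 6.99%, and buy SGD forward at 1.2586 to cover the loan.
Arbitrage profit = |3,501,695.80 − 3,544,369.67| = AUD 42,674.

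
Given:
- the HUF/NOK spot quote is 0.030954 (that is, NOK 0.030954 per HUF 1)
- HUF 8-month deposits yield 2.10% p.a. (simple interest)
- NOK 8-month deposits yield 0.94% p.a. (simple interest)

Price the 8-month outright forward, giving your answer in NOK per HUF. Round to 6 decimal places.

T = 8/12 years.
Growth of 1 NOK over T: 1 + 0.0094×8/12 = 1.0062667.
HUF growth factor: 1 + 0.0210×8/12 = 1.014000.
Forward (NOK per HUF) = 0.030954 × 1.0062667 / 1.014000 = 0.03071793.

0.030718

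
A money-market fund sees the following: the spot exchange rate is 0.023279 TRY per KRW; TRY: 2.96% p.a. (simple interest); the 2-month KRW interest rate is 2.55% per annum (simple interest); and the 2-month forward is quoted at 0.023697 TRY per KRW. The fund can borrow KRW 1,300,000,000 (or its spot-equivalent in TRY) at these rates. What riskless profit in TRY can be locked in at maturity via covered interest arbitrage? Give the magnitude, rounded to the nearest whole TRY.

T = 2/12 years.
Invest the KRW and cover forward: 1,300,000,000 × 1.004250 × 0.023697 = TRY 30,937,025.93.
Convert at spot and invest in TRY: 1,300,000,000 × 0.023279 × 1.0049333333 = TRY 30,411,995.99.
The quoted forward overvalues KRW, so borrow TRY, buy KRW at spot, deposit the KRW at 2.55%, and sell the proceeds forward at 0.023697.
Arbitrage profit = |30,937,025.93 − 30,411,995.99| = TRY 525,030.

TRY 525,030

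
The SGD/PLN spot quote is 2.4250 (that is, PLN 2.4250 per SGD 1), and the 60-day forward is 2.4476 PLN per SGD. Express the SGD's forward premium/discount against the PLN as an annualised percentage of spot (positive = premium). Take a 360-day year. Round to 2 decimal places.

T = 60/360 years.
Period premium: (2.4476 − 2.425)/2.425 = 0.0093196.
×(1/T) gives 5.59% p.a.

+5.59%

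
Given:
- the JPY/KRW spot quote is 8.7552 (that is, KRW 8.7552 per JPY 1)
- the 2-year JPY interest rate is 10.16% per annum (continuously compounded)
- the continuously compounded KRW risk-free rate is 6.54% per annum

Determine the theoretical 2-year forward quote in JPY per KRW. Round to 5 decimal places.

T = 2 years.
KRW growth factor: e^(0.0654×2) = 1.1397398.
JPY accumulates by e^(0.1016×2) = 1.2253175.
Forward (KRW per JPY) = 8.7552 × 1.1397398 / 1.2253175 = 8.143726.
Invert for JPY per KRW: 1 / 8.143726 = 0.12279.

0.12279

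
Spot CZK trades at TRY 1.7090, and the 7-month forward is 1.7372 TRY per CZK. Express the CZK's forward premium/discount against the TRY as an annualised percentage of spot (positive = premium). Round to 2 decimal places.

T = 7/12 years.
(F − S)/S = (1.7372 − 1.709)/1.709 = 0.0165009.
×(1/T) gives 2.83% p.a.

+2.83%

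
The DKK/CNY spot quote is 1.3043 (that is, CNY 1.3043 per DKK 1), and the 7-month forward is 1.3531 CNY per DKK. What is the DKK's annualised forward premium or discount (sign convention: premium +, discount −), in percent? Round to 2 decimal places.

+6.41%

T = 7/12 years.
DKK trades forward at +3.74147% vs spot over the period.
Per annum: 0.0374147 / (7/12) = 0.064139 = 6.41%.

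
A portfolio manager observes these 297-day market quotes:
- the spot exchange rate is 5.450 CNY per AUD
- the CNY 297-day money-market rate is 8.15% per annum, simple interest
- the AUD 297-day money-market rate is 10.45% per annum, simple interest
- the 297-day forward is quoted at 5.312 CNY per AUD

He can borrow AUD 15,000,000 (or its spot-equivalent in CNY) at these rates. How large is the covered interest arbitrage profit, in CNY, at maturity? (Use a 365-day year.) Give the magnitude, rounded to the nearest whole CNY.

CNY 716,058

T = 297/365 years.
Keep in AUD, deliver into the forward: 15,000,000·1.0850315068·5.312 = CNY 86,455,310.46.
Swap to CNY now, deposit: 15,000,000·5.450·1.0663164384 = CNY 87,171,368.84.
The quoted forward undervalues AUD, so borrow AUD, convert to CNY at spot, deposit the CNY at 8.15%, and buy AUD forward at 5.312 to cover the loan.
Profit = 87,171,368.84 − 86,455,310.46 = CNY 716,058.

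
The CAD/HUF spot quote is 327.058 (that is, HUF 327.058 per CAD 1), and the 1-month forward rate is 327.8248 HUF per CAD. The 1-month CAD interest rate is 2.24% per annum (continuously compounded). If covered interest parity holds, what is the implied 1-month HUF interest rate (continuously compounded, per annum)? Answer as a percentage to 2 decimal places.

T = 1/12 years.
By CIP, F/S equals the HUF-to-CAD growth ratio: 327.8248/327.058 = 1.0023445.
The CAD side grows by e^(0.0224×1/12) = 1.0018684.
Hence g_HUF = 1.0042173.
Take logs: ln 1.0042173 / (1/12) = 0.050501, so 5.05%.

5.05%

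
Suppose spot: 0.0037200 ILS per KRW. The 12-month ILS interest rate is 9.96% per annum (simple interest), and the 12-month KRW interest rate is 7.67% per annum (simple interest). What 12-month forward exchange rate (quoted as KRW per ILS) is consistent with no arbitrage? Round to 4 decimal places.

263.2189

T = 1 year.
Growth of 1 ILS over T: 1 + 0.0996×1 = 1.099600.
Growth of 1 KRW over T: 1 + 0.0767×1 = 1.076700.
So F = 0.00372 × 1.099600 / 1.076700 = 0.00379911953 (ILS/KRW).
Quoted the other way: 1/0.00379911953 = 263.2189 KRW per ILS.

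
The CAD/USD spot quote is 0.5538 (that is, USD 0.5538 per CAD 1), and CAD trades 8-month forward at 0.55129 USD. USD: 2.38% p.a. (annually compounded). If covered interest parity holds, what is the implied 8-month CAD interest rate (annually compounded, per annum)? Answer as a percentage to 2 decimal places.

T = 8/12 years.
CIP gives F = S · g_USD/g_CAD, so g_USD/g_CAD = 0.55129/0.5538 = 0.9954677.
The USD side grows by (1 + 0.0238)^(8/12) = 1.0158044.
Hence g_CAD = 1.0204293.
r = 1.0204293^(12/8) − 1 = 0.030800 → 3.08%.

3.08%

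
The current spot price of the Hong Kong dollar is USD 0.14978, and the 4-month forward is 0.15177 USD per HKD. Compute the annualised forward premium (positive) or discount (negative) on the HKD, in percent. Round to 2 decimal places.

+3.99%

T = 4/12 years.
(F − S)/S = (0.15177 − 0.14978)/0.14978 = 0.0132862.
Annualise by dividing by T: 0.0132862 / (4/12) = 0.039859 → 3.99%.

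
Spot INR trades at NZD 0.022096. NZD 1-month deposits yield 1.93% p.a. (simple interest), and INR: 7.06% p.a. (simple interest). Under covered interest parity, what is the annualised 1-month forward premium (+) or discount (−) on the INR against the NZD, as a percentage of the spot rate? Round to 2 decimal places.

T = 1/12 years.
F = S · g_NZD/g_INR = 0.022096 × 1.0016083/1.0058833 = 0.022002092.
Annualised premium = (F − S)/S × (1/T) = (0.022002092 − 0.022096)/0.022096 ÷ (1/12) = -5.10%.

-5.10%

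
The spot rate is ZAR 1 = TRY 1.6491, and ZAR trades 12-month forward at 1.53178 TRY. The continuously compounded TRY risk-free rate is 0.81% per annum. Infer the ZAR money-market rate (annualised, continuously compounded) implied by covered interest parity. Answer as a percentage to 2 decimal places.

8.19%

T = 1 year.
By CIP, F/S equals the TRY-to-ZAR growth ratio: 1.53178/1.6491 = 0.9288582.
The TRY side grows by e^(0.0081×1) = 1.0081329.
So the ZAR growth factor = 1.0853464.
Take logs: ln 1.0853464 / 1 = 0.081899, so 8.19%.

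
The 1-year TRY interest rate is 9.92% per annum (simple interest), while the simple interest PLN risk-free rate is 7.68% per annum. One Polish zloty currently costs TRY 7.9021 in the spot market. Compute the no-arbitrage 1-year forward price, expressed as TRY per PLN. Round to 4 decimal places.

8.0665

T = 1 year.
Growth of 1 TRY over T: 1 + 0.0992×1 = 1.099200.
PLN accumulates by 1 + 0.0768×1 = 1.076800.
Forward (TRY per PLN) = 7.9021 × 1.099200 / 1.076800 = 8.066482.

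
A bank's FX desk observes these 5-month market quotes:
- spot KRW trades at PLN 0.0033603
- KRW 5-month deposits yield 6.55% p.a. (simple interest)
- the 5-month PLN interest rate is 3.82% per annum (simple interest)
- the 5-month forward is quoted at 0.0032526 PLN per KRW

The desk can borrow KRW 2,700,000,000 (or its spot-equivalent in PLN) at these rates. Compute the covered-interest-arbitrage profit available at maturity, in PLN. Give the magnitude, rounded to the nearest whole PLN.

T = 5/12 years.
Route A — deposit KRW, sell forward: 2,700,000,000 × 1.027291667 × 0.0032526 = PLN 9,021,695.97.
Route B — convert at spot, deposit PLN: 2,700,000,000 × 0.0033603 × 1.015916667 = PLN 9,217,218.90.
The quoted forward undervalues KRW, so borrow KRW, convert to PLN at spot, deposit the PLN at 3.82%, and buy KRW forward at 0.0032526 to cover the loan.
The gap between the two covered legs is PLN 195,523.

PLN 195,523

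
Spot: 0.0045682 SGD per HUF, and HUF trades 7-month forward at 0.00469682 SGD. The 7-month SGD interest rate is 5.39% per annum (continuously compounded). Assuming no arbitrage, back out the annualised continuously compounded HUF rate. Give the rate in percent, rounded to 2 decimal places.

T = 7/12 years.
CIP gives F = S · g_SGD/g_HUF, so g_SGD/g_HUF = 0.00469682/0.0045682 = 1.0281555.
The SGD side grows by e^(0.0539×7/12) = 1.0319412.
So the HUF growth factor = 1.003682.
Take logs: ln 1.003682 / (7/12) = 0.006300, so 0.63%.

0.63%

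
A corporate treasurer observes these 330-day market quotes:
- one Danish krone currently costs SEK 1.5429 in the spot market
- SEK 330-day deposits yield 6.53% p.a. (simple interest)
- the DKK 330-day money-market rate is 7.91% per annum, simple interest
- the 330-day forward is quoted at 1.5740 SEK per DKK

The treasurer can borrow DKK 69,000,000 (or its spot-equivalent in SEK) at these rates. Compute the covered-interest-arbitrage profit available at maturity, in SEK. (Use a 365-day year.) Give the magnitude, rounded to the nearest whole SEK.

SEK 3,627,636

T = 330/365 years.
Invest the DKK and cover forward: 69,000,000 × 1.07151506849 × 1.5740 = SEK 116,372,965.53.
Convert at spot and invest in SEK: 69,000,000 × 1.5429 × 1.05903835616 = SEK 112,745,329.30.
The quoted forward overvalues DKK, so borrow SEK, buy DKK at spot, deposit the DKK at 7.91%, and sell the proceeds forward at 1.5740.
Profit = 116,372,965.53 − 112,745,329.30 = SEK 3,627,636.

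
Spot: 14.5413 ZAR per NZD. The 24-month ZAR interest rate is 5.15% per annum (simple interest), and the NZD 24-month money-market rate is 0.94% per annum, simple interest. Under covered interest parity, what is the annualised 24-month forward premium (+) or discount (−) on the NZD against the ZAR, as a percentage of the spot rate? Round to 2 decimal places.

+4.13%

T = 2 years.
No-arbitrage forward: 14.5413 × 1.103000 / 1.018800 = 15.7430839 ZAR/NZD.
(F − S)/S ÷ T = (15.7430839 − 14.5413)/14.5413/2 = 0.041323 → 4.13%.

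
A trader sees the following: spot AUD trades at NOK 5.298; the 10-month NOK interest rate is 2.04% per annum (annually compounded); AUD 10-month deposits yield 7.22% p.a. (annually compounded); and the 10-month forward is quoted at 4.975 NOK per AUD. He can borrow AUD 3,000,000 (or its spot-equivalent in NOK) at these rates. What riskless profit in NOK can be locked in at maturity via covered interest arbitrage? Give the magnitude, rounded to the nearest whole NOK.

NOK 346,012

T = 10/12 years.
Invest the AUD and cover forward: 3,000,000 × 1.0598144479 × 4.975 = NOK 15,817,730.63.
Convert at spot and invest in NOK: 3,000,000 × 5.298 × 1.0169713268 = NOK 16,163,742.27.
The quoted forward undervalues AUD, so borrow AUD, convert to NOK at spot, deposit the NOK at 2.04%, and buy AUD forward at 4.975 to cover the loan.
Arbitrage profit = |15,817,730.63 − 16,163,742.27| = NOK 346,012.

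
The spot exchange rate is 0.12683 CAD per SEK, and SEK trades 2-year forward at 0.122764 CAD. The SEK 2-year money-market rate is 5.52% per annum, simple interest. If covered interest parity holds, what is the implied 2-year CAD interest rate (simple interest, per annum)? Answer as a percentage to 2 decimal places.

T = 2 years.
By CIP, F/S equals the CAD-to-SEK growth ratio: 0.122764/0.12683 = 0.9679413.
SEK growth factor: 1 + 0.0552×2 = 1.110400.
So the CAD growth factor = 1.074802.
(1.074802 − 1)/T = 0.037401, i.e. 3.74%.

3.74%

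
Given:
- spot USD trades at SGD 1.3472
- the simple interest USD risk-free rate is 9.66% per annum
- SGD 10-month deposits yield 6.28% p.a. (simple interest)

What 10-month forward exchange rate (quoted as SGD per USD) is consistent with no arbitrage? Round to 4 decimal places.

1.3121

T = 10/12 years.
SGD accumulates by 1 + 0.0628×10/12 = 1.0523333.
Growth of 1 USD over T: 1 + 0.0966×10/12 = 1.080500.
Forward (SGD per USD) = 1.3472 × 1.0523333 / 1.080500 = 1.312081.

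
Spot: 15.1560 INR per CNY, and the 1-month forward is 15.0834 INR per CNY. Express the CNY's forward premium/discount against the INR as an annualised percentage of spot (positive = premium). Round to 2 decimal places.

-5.75%

T = 1/12 years.
CNY trades forward at -0.47902% vs spot over the period.
×(1/T) gives -5.75% p.a.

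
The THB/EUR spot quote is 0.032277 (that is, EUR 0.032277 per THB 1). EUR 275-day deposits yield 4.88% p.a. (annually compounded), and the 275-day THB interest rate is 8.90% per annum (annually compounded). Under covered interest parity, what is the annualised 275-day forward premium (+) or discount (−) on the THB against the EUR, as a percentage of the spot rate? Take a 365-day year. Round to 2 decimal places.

-3.71%

T = 275/365 years.
No-arbitrage forward: 0.032277 × 1.0365503 / 1.066345 = 0.031375150 EUR/THB.
(F − S)/S ÷ T = (0.031375150 − 0.032277)/0.032277/(275/365) = -0.037085 → -3.71%.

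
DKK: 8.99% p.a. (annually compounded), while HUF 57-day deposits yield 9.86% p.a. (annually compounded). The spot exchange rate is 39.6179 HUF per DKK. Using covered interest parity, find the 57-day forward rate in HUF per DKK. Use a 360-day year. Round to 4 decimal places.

T = 57/360 years.
HUF accumulates by (1 + 0.0986)^(57/360) = 1.01500053.
DKK accumulates by (1 + 0.0899)^(57/360) = 1.01372359.
So F = 39.6179 × 1.01500053 / 1.01372359 = 39.667805 (HUF/DKK).

39.6678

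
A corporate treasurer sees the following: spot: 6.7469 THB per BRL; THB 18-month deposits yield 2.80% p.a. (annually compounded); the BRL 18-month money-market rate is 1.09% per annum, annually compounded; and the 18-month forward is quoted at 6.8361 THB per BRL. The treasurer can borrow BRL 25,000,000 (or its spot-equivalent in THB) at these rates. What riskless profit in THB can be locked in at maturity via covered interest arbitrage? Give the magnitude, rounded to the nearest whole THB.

THB 2,101,749

T = 18/12 years.
Invest the BRL and cover forward: 25,000,000 × 1.01639447314 × 6.8361 = THB 173,704,356.45.
Convert at spot and invest in THB: 25,000,000 × 6.7469 × 1.04229264221 = THB 175,806,105.69.
The quoted forward undervalues BRL, so borrow BRL, convert to THB at spot, deposit the THB at 2.80%, and buy BRL forward at 6.8361 to cover the loan.
The gap between the two covered legs is THB 2,101,749.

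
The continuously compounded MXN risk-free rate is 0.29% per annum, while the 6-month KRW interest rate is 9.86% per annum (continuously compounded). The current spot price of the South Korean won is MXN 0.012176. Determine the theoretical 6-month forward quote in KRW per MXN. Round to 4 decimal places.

86.1542

T = 6/12 years.
MXN growth factor: e^(0.0029×6/12) = 1.00145105.
Growth of 1 KRW over T: e^(0.0986×6/12) = 1.05053546.
CIP: F = S · (grow MXN)/(grow KRW) = 0.012176 × 1.00145105/1.05053546 = 0.011607098 MXN per KRW.
Quoted the other way: 1/0.011607098 = 86.1542 KRW per MXN.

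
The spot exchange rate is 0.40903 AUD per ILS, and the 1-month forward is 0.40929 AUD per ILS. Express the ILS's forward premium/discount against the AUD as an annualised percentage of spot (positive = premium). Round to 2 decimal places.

T = 1/12 years.
Period premium: (0.40929 − 0.40903)/0.40903 = 0.0006357.
Per annum: 0.0006357 / (1/12) = 0.007628 = 0.76%.

+0.76%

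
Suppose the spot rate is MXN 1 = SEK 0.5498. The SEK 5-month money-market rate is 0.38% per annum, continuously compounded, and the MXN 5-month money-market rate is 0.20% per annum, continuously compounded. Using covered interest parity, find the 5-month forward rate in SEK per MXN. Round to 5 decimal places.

T = 5/12 years.
Growth of 1 SEK over T: e^(0.0038×5/12) = 1.0015846.
Growth of 1 MXN over T: e^(0.0020×5/12) = 1.0008337.
Forward (SEK per MXN) = 0.5498 × 1.0015846 / 1.0008337 = 0.5502125.

0.55021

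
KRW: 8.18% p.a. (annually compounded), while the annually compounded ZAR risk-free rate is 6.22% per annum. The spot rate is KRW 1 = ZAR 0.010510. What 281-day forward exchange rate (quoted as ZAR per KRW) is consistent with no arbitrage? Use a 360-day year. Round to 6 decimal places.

0.010361

T = 281/360 years.
ZAR accumulates by (1 + 0.0622)^(281/360) = 1.0482273.
Growth of 1 KRW over T: (1 + 0.0818)^(281/360) = 1.0632946.
Forward (ZAR per KRW) = 0.01051 × 1.0482273 / 1.0632946 = 0.01036107.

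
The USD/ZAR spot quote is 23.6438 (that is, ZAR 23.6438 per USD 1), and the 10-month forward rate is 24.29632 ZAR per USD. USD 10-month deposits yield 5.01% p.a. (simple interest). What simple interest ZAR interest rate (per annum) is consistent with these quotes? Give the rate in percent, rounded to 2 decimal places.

T = 10/12 years.
By CIP, F/S equals the ZAR-to-USD growth ratio: 24.29632/23.6438 = 1.0275979.
The USD side grows by 1 + 0.0501×10/12 = 1.041750.
So the ZAR growth factor = 1.0705001.
(1.0705001 − 1)/T = 0.084600, i.e. 8.46%.

8.46%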